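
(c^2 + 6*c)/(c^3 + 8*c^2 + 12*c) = 1/(c + 2)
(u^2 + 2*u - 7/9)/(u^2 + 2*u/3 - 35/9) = (3*u - 1)/(3*u - 5)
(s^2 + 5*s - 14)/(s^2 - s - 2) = (s + 7)/(s + 1)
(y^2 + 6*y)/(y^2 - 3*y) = (y + 6)/(y - 3)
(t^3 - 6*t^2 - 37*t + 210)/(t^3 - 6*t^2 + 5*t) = (t^2 - t - 42)/(t*(t - 1))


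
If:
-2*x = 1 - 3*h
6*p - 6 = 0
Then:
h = 2*x/3 + 1/3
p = 1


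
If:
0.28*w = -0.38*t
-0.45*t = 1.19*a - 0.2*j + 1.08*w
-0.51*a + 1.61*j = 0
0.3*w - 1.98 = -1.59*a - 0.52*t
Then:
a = 1.15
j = 0.37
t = 1.28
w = -1.74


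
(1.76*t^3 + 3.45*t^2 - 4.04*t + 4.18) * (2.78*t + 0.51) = 4.8928*t^4 + 10.4886*t^3 - 9.4717*t^2 + 9.56*t + 2.1318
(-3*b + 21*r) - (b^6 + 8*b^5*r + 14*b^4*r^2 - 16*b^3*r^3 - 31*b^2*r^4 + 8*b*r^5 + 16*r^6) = -b^6 - 8*b^5*r - 14*b^4*r^2 + 16*b^3*r^3 + 31*b^2*r^4 - 8*b*r^5 - 3*b - 16*r^6 + 21*r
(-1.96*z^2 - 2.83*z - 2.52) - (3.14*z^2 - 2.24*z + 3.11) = -5.1*z^2 - 0.59*z - 5.63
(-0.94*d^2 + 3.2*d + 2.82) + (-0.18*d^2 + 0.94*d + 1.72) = -1.12*d^2 + 4.14*d + 4.54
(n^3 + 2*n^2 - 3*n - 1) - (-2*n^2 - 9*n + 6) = n^3 + 4*n^2 + 6*n - 7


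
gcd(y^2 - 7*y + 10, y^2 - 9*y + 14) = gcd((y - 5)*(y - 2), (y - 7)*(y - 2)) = y - 2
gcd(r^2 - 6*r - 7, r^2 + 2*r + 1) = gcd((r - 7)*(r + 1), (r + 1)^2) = r + 1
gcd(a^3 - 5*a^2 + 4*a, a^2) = a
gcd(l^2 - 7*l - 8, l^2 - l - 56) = l - 8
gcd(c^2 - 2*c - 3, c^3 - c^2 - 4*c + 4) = 1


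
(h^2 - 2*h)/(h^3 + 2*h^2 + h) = (h - 2)/(h^2 + 2*h + 1)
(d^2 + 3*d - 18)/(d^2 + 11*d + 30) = (d - 3)/(d + 5)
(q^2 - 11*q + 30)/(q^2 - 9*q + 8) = (q^2 - 11*q + 30)/(q^2 - 9*q + 8)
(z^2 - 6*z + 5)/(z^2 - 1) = (z - 5)/(z + 1)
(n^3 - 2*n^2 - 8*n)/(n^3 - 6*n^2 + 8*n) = (n + 2)/(n - 2)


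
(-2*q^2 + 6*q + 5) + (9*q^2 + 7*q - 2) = 7*q^2 + 13*q + 3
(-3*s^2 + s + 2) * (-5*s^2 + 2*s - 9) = 15*s^4 - 11*s^3 + 19*s^2 - 5*s - 18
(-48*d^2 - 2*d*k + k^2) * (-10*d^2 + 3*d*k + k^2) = 480*d^4 - 124*d^3*k - 64*d^2*k^2 + d*k^3 + k^4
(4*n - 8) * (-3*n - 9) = -12*n^2 - 12*n + 72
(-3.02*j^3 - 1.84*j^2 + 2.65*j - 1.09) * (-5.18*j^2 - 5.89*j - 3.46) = 15.6436*j^5 + 27.319*j^4 + 7.5598*j^3 - 3.5959*j^2 - 2.7489*j + 3.7714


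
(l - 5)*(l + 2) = l^2 - 3*l - 10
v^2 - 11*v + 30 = (v - 6)*(v - 5)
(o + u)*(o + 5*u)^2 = o^3 + 11*o^2*u + 35*o*u^2 + 25*u^3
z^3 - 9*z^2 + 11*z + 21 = (z - 7)*(z - 3)*(z + 1)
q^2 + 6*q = q*(q + 6)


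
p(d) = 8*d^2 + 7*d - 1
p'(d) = 16*d + 7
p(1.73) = 35.05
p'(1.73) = 34.68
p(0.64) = 6.76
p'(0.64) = 17.24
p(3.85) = 144.53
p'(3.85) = 68.60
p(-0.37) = -2.49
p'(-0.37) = 1.08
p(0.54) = 5.11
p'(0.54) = 15.64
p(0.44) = 3.63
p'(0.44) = 14.04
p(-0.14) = -1.82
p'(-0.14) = 4.76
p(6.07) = 336.25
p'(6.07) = 104.12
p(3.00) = 92.00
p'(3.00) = 55.00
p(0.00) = -1.00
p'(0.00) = 7.00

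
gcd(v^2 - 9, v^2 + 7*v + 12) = v + 3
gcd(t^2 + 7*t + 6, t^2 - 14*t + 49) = 1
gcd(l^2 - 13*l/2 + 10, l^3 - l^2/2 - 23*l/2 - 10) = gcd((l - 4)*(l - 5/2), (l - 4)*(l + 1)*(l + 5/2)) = l - 4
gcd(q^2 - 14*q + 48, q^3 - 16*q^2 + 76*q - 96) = q^2 - 14*q + 48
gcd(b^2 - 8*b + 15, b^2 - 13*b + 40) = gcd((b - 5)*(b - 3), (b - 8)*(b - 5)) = b - 5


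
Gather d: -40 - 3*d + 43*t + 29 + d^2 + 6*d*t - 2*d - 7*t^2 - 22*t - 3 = d^2 + d*(6*t - 5) - 7*t^2 + 21*t - 14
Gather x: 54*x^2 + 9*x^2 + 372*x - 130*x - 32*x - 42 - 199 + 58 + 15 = 63*x^2 + 210*x - 168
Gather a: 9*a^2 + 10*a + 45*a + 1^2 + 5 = 9*a^2 + 55*a + 6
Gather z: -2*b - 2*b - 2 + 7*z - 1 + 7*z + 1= -4*b + 14*z - 2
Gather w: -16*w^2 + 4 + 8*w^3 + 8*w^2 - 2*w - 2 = 8*w^3 - 8*w^2 - 2*w + 2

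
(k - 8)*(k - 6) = k^2 - 14*k + 48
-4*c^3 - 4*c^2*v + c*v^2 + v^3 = (-2*c + v)*(c + v)*(2*c + v)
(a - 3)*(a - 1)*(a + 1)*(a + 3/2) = a^4 - 3*a^3/2 - 11*a^2/2 + 3*a/2 + 9/2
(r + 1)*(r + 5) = r^2 + 6*r + 5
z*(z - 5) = z^2 - 5*z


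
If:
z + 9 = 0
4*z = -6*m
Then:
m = 6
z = -9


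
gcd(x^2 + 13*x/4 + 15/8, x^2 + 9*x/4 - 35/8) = 1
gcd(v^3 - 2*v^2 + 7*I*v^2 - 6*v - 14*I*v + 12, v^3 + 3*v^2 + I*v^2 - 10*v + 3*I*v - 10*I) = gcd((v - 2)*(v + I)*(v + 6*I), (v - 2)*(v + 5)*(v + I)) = v^2 + v*(-2 + I) - 2*I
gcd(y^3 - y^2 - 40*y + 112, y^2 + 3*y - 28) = y^2 + 3*y - 28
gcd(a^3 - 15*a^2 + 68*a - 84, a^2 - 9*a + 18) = a - 6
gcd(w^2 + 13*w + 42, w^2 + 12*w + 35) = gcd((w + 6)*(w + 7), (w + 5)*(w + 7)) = w + 7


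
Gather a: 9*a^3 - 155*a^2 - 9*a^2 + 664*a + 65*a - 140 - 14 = 9*a^3 - 164*a^2 + 729*a - 154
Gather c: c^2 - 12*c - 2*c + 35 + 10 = c^2 - 14*c + 45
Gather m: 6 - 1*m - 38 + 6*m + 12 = 5*m - 20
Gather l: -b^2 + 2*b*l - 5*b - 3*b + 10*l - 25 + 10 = -b^2 - 8*b + l*(2*b + 10) - 15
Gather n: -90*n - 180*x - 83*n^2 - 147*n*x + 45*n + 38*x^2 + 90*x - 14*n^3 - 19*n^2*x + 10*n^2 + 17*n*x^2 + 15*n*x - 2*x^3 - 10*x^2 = -14*n^3 + n^2*(-19*x - 73) + n*(17*x^2 - 132*x - 45) - 2*x^3 + 28*x^2 - 90*x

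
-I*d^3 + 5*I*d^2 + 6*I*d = d*(d - 6)*(-I*d - I)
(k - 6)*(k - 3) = k^2 - 9*k + 18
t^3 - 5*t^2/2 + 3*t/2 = t*(t - 3/2)*(t - 1)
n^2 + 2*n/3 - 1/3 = (n - 1/3)*(n + 1)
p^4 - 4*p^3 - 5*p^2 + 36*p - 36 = (p - 3)*(p - 2)^2*(p + 3)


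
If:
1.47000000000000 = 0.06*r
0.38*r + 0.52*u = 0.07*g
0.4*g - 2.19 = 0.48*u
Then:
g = -19.09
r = 24.50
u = -20.47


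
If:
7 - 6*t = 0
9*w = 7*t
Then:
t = 7/6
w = 49/54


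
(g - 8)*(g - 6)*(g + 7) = g^3 - 7*g^2 - 50*g + 336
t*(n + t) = n*t + t^2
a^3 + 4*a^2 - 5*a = a*(a - 1)*(a + 5)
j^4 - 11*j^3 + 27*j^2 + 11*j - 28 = (j - 7)*(j - 4)*(j - 1)*(j + 1)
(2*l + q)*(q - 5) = 2*l*q - 10*l + q^2 - 5*q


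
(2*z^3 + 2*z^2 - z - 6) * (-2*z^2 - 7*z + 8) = -4*z^5 - 18*z^4 + 4*z^3 + 35*z^2 + 34*z - 48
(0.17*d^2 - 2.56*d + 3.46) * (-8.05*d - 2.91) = -1.3685*d^3 + 20.1133*d^2 - 20.4034*d - 10.0686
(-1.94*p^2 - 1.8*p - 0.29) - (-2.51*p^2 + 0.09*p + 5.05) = 0.57*p^2 - 1.89*p - 5.34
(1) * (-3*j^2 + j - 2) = -3*j^2 + j - 2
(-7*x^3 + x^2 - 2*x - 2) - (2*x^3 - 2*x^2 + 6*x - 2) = -9*x^3 + 3*x^2 - 8*x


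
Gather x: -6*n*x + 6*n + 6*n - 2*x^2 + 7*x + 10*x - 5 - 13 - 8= 12*n - 2*x^2 + x*(17 - 6*n) - 26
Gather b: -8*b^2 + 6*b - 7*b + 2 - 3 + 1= -8*b^2 - b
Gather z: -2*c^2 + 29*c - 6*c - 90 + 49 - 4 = -2*c^2 + 23*c - 45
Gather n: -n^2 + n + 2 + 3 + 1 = -n^2 + n + 6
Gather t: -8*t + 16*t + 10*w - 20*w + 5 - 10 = 8*t - 10*w - 5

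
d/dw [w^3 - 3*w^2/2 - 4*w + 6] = 3*w^2 - 3*w - 4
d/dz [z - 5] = 1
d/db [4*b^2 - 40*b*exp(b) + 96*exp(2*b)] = -40*b*exp(b) + 8*b + 192*exp(2*b) - 40*exp(b)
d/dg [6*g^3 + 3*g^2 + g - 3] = 18*g^2 + 6*g + 1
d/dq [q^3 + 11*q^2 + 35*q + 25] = 3*q^2 + 22*q + 35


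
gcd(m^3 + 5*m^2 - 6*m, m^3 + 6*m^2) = m^2 + 6*m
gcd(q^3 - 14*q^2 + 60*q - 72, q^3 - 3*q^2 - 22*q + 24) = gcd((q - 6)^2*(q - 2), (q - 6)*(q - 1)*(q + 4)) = q - 6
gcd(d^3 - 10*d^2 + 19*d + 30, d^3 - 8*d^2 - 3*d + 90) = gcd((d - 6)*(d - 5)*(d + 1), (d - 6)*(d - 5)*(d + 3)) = d^2 - 11*d + 30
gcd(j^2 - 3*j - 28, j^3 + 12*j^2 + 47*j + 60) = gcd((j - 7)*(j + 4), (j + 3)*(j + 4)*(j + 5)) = j + 4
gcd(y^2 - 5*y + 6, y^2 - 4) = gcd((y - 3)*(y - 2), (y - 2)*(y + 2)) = y - 2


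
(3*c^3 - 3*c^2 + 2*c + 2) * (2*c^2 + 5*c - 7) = 6*c^5 + 9*c^4 - 32*c^3 + 35*c^2 - 4*c - 14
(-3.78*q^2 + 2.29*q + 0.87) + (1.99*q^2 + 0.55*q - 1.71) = -1.79*q^2 + 2.84*q - 0.84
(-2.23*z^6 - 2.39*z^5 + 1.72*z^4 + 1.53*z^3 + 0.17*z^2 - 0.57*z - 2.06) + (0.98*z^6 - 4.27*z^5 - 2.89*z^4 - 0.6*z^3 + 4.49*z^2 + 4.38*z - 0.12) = -1.25*z^6 - 6.66*z^5 - 1.17*z^4 + 0.93*z^3 + 4.66*z^2 + 3.81*z - 2.18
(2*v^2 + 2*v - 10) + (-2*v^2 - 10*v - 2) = -8*v - 12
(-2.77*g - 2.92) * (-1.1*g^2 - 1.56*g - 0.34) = 3.047*g^3 + 7.5332*g^2 + 5.497*g + 0.9928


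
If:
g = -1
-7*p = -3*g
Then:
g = -1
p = -3/7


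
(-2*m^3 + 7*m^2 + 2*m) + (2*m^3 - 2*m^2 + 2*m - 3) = 5*m^2 + 4*m - 3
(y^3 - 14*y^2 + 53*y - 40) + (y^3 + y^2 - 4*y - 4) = 2*y^3 - 13*y^2 + 49*y - 44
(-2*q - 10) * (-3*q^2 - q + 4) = 6*q^3 + 32*q^2 + 2*q - 40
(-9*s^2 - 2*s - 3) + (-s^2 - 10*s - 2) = -10*s^2 - 12*s - 5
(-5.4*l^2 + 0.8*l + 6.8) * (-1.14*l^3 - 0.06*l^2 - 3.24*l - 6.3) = 6.156*l^5 - 0.588*l^4 + 9.696*l^3 + 31.02*l^2 - 27.072*l - 42.84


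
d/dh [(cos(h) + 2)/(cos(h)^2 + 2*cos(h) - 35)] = (cos(h)^2 + 4*cos(h) + 39)*sin(h)/(cos(h)^2 + 2*cos(h) - 35)^2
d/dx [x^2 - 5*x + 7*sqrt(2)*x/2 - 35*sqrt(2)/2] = 2*x - 5 + 7*sqrt(2)/2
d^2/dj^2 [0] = 0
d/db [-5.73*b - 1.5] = -5.73000000000000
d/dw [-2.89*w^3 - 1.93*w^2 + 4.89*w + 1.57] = -8.67*w^2 - 3.86*w + 4.89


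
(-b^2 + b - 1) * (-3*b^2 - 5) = 3*b^4 - 3*b^3 + 8*b^2 - 5*b + 5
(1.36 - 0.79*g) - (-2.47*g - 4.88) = 1.68*g + 6.24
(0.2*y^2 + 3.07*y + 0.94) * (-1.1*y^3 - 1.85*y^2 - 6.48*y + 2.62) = -0.22*y^5 - 3.747*y^4 - 8.0095*y^3 - 21.1086*y^2 + 1.9522*y + 2.4628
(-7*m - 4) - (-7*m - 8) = 4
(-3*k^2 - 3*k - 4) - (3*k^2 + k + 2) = -6*k^2 - 4*k - 6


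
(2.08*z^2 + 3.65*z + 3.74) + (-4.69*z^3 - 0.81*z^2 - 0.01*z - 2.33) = -4.69*z^3 + 1.27*z^2 + 3.64*z + 1.41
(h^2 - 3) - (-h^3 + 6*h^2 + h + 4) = h^3 - 5*h^2 - h - 7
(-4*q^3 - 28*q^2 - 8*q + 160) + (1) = -4*q^3 - 28*q^2 - 8*q + 161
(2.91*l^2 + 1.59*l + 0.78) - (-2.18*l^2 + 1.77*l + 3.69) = 5.09*l^2 - 0.18*l - 2.91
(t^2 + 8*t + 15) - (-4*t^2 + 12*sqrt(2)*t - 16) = 5*t^2 - 12*sqrt(2)*t + 8*t + 31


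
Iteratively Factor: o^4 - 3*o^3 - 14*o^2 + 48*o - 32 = (o - 4)*(o^3 + o^2 - 10*o + 8) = (o - 4)*(o - 1)*(o^2 + 2*o - 8) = (o - 4)*(o - 1)*(o + 4)*(o - 2)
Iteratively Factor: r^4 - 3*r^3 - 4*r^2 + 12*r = (r)*(r^3 - 3*r^2 - 4*r + 12) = r*(r - 2)*(r^2 - r - 6) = r*(r - 2)*(r + 2)*(r - 3)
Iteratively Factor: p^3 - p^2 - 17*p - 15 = (p - 5)*(p^2 + 4*p + 3) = (p - 5)*(p + 1)*(p + 3)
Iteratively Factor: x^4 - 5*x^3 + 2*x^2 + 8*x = (x + 1)*(x^3 - 6*x^2 + 8*x) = (x - 2)*(x + 1)*(x^2 - 4*x) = (x - 4)*(x - 2)*(x + 1)*(x)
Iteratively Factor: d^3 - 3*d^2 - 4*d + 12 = (d - 3)*(d^2 - 4) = (d - 3)*(d + 2)*(d - 2)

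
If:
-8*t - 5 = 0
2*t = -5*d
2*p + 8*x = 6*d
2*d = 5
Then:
No Solution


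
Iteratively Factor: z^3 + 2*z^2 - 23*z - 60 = (z - 5)*(z^2 + 7*z + 12) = (z - 5)*(z + 3)*(z + 4)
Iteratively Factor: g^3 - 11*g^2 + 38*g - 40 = (g - 4)*(g^2 - 7*g + 10) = (g - 4)*(g - 2)*(g - 5)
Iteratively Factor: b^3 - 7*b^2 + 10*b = (b - 2)*(b^2 - 5*b) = b*(b - 2)*(b - 5)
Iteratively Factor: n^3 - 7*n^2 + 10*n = (n)*(n^2 - 7*n + 10) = n*(n - 5)*(n - 2)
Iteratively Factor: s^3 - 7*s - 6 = (s + 1)*(s^2 - s - 6) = (s + 1)*(s + 2)*(s - 3)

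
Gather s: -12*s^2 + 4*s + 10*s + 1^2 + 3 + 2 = -12*s^2 + 14*s + 6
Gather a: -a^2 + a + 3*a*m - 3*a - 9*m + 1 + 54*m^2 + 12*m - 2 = -a^2 + a*(3*m - 2) + 54*m^2 + 3*m - 1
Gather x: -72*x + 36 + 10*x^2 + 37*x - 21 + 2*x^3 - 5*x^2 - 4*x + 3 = 2*x^3 + 5*x^2 - 39*x + 18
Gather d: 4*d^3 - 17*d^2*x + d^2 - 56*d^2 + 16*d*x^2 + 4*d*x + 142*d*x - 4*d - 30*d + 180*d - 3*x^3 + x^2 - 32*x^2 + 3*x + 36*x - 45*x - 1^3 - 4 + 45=4*d^3 + d^2*(-17*x - 55) + d*(16*x^2 + 146*x + 146) - 3*x^3 - 31*x^2 - 6*x + 40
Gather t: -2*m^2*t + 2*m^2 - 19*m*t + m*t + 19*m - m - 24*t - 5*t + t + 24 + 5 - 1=2*m^2 + 18*m + t*(-2*m^2 - 18*m - 28) + 28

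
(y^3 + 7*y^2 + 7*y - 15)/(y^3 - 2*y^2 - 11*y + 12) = (y + 5)/(y - 4)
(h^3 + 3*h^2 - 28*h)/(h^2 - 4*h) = h + 7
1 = 1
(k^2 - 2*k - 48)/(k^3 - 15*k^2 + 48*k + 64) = (k + 6)/(k^2 - 7*k - 8)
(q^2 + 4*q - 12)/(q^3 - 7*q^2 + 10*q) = (q + 6)/(q*(q - 5))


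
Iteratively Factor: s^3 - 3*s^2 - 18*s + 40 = (s - 2)*(s^2 - s - 20) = (s - 2)*(s + 4)*(s - 5)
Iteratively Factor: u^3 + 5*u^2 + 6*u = (u)*(u^2 + 5*u + 6) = u*(u + 3)*(u + 2)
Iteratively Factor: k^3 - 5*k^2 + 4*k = (k)*(k^2 - 5*k + 4) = k*(k - 1)*(k - 4)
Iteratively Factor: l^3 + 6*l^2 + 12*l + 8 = (l + 2)*(l^2 + 4*l + 4) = (l + 2)^2*(l + 2)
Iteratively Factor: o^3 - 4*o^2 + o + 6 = (o - 3)*(o^2 - o - 2) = (o - 3)*(o - 2)*(o + 1)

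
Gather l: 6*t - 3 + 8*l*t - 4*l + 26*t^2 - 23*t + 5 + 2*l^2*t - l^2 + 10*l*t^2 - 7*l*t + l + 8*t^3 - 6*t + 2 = l^2*(2*t - 1) + l*(10*t^2 + t - 3) + 8*t^3 + 26*t^2 - 23*t + 4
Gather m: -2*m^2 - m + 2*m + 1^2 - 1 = -2*m^2 + m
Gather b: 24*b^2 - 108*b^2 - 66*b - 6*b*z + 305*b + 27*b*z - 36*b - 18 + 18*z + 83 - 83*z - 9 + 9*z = -84*b^2 + b*(21*z + 203) - 56*z + 56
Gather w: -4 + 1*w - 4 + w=2*w - 8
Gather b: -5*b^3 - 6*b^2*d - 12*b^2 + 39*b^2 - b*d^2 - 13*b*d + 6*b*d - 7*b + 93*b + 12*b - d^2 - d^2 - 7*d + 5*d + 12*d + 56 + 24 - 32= -5*b^3 + b^2*(27 - 6*d) + b*(-d^2 - 7*d + 98) - 2*d^2 + 10*d + 48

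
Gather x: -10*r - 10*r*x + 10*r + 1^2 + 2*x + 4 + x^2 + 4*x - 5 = x^2 + x*(6 - 10*r)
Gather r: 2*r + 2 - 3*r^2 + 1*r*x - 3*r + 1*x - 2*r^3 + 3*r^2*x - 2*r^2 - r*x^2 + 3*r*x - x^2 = -2*r^3 + r^2*(3*x - 5) + r*(-x^2 + 4*x - 1) - x^2 + x + 2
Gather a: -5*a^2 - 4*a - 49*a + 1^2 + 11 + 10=-5*a^2 - 53*a + 22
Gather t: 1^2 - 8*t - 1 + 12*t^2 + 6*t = 12*t^2 - 2*t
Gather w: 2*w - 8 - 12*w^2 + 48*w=-12*w^2 + 50*w - 8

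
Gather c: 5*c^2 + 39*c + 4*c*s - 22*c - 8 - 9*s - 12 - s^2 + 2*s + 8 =5*c^2 + c*(4*s + 17) - s^2 - 7*s - 12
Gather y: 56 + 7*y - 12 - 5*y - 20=2*y + 24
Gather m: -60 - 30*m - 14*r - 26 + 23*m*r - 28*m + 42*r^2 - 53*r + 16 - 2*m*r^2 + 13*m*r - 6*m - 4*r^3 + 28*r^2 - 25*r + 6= m*(-2*r^2 + 36*r - 64) - 4*r^3 + 70*r^2 - 92*r - 64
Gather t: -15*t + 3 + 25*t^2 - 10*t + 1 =25*t^2 - 25*t + 4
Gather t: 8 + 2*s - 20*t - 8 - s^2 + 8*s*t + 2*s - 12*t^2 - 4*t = -s^2 + 4*s - 12*t^2 + t*(8*s - 24)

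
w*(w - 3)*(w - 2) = w^3 - 5*w^2 + 6*w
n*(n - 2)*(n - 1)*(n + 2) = n^4 - n^3 - 4*n^2 + 4*n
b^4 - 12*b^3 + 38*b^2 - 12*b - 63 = (b - 7)*(b - 3)^2*(b + 1)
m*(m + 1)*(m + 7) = m^3 + 8*m^2 + 7*m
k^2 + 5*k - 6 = (k - 1)*(k + 6)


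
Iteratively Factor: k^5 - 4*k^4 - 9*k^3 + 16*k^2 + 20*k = (k - 5)*(k^4 + k^3 - 4*k^2 - 4*k) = (k - 5)*(k + 2)*(k^3 - k^2 - 2*k) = (k - 5)*(k - 2)*(k + 2)*(k^2 + k) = (k - 5)*(k - 2)*(k + 1)*(k + 2)*(k)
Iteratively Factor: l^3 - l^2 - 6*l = (l)*(l^2 - l - 6) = l*(l - 3)*(l + 2)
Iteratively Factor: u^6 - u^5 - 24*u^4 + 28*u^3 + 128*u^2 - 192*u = (u)*(u^5 - u^4 - 24*u^3 + 28*u^2 + 128*u - 192) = u*(u - 4)*(u^4 + 3*u^3 - 12*u^2 - 20*u + 48) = u*(u - 4)*(u + 4)*(u^3 - u^2 - 8*u + 12) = u*(u - 4)*(u - 2)*(u + 4)*(u^2 + u - 6) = u*(u - 4)*(u - 2)^2*(u + 4)*(u + 3)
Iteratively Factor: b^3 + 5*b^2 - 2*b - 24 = (b - 2)*(b^2 + 7*b + 12) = (b - 2)*(b + 4)*(b + 3)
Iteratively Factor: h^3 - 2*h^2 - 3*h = (h)*(h^2 - 2*h - 3) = h*(h - 3)*(h + 1)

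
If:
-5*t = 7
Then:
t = -7/5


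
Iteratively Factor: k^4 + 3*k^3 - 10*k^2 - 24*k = (k + 4)*(k^3 - k^2 - 6*k) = (k - 3)*(k + 4)*(k^2 + 2*k) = k*(k - 3)*(k + 4)*(k + 2)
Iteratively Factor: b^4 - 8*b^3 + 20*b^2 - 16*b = (b - 4)*(b^3 - 4*b^2 + 4*b) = b*(b - 4)*(b^2 - 4*b + 4) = b*(b - 4)*(b - 2)*(b - 2)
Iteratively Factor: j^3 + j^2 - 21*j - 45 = (j + 3)*(j^2 - 2*j - 15) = (j - 5)*(j + 3)*(j + 3)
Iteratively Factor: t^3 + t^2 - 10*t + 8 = (t - 1)*(t^2 + 2*t - 8) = (t - 2)*(t - 1)*(t + 4)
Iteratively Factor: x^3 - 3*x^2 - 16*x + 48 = (x - 4)*(x^2 + x - 12) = (x - 4)*(x - 3)*(x + 4)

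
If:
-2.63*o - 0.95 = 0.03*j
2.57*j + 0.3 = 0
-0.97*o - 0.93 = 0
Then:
No Solution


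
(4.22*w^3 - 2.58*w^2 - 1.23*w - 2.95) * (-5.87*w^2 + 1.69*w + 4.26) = -24.7714*w^5 + 22.2764*w^4 + 20.8371*w^3 + 4.247*w^2 - 10.2253*w - 12.567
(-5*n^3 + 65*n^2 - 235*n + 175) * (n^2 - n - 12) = -5*n^5 + 70*n^4 - 240*n^3 - 370*n^2 + 2645*n - 2100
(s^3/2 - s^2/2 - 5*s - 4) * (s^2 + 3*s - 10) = s^5/2 + s^4 - 23*s^3/2 - 14*s^2 + 38*s + 40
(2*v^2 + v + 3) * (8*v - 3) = 16*v^3 + 2*v^2 + 21*v - 9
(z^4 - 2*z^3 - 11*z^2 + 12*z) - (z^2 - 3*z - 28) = z^4 - 2*z^3 - 12*z^2 + 15*z + 28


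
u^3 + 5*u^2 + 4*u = u*(u + 1)*(u + 4)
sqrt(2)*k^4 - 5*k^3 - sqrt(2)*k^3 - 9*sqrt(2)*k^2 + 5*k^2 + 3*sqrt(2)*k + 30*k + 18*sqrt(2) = (k - 3)*(k + 2)*(k - 3*sqrt(2))*(sqrt(2)*k + 1)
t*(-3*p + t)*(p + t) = -3*p^2*t - 2*p*t^2 + t^3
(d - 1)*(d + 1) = d^2 - 1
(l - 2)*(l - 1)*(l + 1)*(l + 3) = l^4 + l^3 - 7*l^2 - l + 6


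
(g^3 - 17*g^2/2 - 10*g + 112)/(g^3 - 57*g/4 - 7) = 2*(g - 8)/(2*g + 1)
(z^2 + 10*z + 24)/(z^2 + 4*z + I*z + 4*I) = (z + 6)/(z + I)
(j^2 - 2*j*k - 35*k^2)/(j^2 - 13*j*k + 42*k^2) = (j + 5*k)/(j - 6*k)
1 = 1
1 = 1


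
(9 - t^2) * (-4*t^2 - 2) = 4*t^4 - 34*t^2 - 18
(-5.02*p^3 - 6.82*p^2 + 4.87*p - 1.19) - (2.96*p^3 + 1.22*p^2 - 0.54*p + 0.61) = -7.98*p^3 - 8.04*p^2 + 5.41*p - 1.8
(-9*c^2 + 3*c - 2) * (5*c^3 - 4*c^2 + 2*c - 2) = -45*c^5 + 51*c^4 - 40*c^3 + 32*c^2 - 10*c + 4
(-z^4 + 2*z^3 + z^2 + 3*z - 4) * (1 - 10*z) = 10*z^5 - 21*z^4 - 8*z^3 - 29*z^2 + 43*z - 4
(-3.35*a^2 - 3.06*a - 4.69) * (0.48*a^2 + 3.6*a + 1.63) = -1.608*a^4 - 13.5288*a^3 - 18.7277*a^2 - 21.8718*a - 7.6447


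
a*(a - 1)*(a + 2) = a^3 + a^2 - 2*a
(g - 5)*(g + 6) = g^2 + g - 30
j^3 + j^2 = j^2*(j + 1)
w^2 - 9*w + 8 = (w - 8)*(w - 1)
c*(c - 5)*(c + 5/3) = c^3 - 10*c^2/3 - 25*c/3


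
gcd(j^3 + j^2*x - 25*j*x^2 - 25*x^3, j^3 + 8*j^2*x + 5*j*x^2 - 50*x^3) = j + 5*x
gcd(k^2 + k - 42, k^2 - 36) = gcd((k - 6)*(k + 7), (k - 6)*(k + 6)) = k - 6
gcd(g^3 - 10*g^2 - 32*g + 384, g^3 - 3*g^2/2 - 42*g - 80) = g - 8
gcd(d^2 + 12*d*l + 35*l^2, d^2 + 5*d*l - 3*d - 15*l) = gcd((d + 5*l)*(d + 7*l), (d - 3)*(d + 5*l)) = d + 5*l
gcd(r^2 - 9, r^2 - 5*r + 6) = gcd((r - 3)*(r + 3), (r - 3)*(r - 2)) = r - 3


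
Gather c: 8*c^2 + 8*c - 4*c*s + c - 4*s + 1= 8*c^2 + c*(9 - 4*s) - 4*s + 1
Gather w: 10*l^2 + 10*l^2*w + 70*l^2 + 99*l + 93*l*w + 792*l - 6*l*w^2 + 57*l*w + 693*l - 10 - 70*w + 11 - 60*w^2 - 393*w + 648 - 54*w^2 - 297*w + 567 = 80*l^2 + 1584*l + w^2*(-6*l - 114) + w*(10*l^2 + 150*l - 760) + 1216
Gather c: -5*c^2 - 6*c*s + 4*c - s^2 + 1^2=-5*c^2 + c*(4 - 6*s) - s^2 + 1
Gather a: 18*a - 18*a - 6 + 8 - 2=0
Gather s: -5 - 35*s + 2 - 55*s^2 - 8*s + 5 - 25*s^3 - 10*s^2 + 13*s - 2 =-25*s^3 - 65*s^2 - 30*s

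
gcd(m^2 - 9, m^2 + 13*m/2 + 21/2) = m + 3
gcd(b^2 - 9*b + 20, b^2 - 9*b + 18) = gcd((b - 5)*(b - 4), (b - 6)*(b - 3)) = 1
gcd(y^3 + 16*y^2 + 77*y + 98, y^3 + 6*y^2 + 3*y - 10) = y + 2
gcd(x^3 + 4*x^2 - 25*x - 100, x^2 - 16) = x + 4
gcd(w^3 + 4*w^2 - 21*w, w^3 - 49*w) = w^2 + 7*w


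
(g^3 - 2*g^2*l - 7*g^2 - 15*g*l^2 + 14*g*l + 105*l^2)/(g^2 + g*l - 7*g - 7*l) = (g^2 - 2*g*l - 15*l^2)/(g + l)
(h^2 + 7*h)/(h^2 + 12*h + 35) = h/(h + 5)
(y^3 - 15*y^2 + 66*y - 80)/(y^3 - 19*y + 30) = (y^2 - 13*y + 40)/(y^2 + 2*y - 15)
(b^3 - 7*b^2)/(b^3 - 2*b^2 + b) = b*(b - 7)/(b^2 - 2*b + 1)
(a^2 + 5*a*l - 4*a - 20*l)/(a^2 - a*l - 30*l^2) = (a - 4)/(a - 6*l)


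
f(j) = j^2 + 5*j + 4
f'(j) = 2*j + 5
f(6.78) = 83.87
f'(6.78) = 18.56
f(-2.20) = -2.16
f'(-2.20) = 0.60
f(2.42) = 21.96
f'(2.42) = 9.84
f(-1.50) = -1.25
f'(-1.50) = 2.00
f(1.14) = 11.00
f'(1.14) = 7.28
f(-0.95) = 0.15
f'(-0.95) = 3.10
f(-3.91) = -0.26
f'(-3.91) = -2.82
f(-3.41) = -1.42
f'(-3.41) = -1.82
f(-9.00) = 40.00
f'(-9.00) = -13.00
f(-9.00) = 40.00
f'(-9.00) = -13.00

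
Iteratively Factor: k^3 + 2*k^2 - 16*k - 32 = (k + 2)*(k^2 - 16) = (k + 2)*(k + 4)*(k - 4)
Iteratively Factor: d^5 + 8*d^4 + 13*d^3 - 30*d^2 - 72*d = (d)*(d^4 + 8*d^3 + 13*d^2 - 30*d - 72) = d*(d + 3)*(d^3 + 5*d^2 - 2*d - 24) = d*(d - 2)*(d + 3)*(d^2 + 7*d + 12) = d*(d - 2)*(d + 3)*(d + 4)*(d + 3)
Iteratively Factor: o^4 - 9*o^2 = (o + 3)*(o^3 - 3*o^2) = o*(o + 3)*(o^2 - 3*o) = o*(o - 3)*(o + 3)*(o)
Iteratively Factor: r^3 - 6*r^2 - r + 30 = (r + 2)*(r^2 - 8*r + 15) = (r - 5)*(r + 2)*(r - 3)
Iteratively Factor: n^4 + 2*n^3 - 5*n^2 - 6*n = (n - 2)*(n^3 + 4*n^2 + 3*n) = (n - 2)*(n + 1)*(n^2 + 3*n) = (n - 2)*(n + 1)*(n + 3)*(n)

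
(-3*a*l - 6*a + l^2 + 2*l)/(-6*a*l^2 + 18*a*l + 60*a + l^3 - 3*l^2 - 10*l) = (3*a - l)/(6*a*l - 30*a - l^2 + 5*l)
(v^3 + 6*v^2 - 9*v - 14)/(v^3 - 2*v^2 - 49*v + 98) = (v + 1)/(v - 7)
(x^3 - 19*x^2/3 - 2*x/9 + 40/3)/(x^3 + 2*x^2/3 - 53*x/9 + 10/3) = (3*x^2 - 14*x - 24)/(3*x^2 + 7*x - 6)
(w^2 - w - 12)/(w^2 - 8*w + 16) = (w + 3)/(w - 4)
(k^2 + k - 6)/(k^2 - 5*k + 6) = (k + 3)/(k - 3)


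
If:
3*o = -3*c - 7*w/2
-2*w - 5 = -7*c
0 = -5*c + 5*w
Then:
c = 1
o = -13/6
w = 1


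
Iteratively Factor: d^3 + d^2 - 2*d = (d - 1)*(d^2 + 2*d) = d*(d - 1)*(d + 2)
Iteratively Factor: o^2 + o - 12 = (o - 3)*(o + 4)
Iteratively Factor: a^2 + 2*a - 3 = (a + 3)*(a - 1)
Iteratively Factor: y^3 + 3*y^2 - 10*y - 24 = (y - 3)*(y^2 + 6*y + 8) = (y - 3)*(y + 2)*(y + 4)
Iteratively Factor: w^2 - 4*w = (w)*(w - 4)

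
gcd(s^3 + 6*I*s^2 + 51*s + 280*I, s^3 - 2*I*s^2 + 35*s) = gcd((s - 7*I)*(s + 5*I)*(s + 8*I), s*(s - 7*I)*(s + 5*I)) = s^2 - 2*I*s + 35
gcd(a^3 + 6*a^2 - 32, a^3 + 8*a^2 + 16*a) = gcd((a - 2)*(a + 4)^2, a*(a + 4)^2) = a^2 + 8*a + 16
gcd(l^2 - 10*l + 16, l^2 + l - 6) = l - 2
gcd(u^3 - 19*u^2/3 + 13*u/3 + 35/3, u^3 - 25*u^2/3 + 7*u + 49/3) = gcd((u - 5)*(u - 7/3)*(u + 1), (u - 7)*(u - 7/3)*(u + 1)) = u^2 - 4*u/3 - 7/3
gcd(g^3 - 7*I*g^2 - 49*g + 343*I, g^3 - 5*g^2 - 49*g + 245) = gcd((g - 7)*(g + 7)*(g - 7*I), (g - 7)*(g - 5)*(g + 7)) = g^2 - 49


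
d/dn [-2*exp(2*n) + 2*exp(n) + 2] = (2 - 4*exp(n))*exp(n)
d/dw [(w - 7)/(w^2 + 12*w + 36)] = (20 - w)/(w^3 + 18*w^2 + 108*w + 216)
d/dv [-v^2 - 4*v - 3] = -2*v - 4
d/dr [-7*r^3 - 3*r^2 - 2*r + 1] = -21*r^2 - 6*r - 2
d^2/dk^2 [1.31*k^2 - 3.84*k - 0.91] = 2.62000000000000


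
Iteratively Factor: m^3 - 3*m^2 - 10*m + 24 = (m - 2)*(m^2 - m - 12) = (m - 4)*(m - 2)*(m + 3)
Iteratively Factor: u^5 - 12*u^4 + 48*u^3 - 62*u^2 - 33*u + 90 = (u - 3)*(u^4 - 9*u^3 + 21*u^2 + u - 30) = (u - 3)^2*(u^3 - 6*u^2 + 3*u + 10) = (u - 5)*(u - 3)^2*(u^2 - u - 2) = (u - 5)*(u - 3)^2*(u + 1)*(u - 2)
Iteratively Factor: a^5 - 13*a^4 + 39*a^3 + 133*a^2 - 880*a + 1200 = (a - 5)*(a^4 - 8*a^3 - a^2 + 128*a - 240) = (a - 5)^2*(a^3 - 3*a^2 - 16*a + 48) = (a - 5)^2*(a - 4)*(a^2 + a - 12) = (a - 5)^2*(a - 4)*(a + 4)*(a - 3)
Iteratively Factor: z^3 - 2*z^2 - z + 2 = (z + 1)*(z^2 - 3*z + 2) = (z - 1)*(z + 1)*(z - 2)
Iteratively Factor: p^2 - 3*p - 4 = (p + 1)*(p - 4)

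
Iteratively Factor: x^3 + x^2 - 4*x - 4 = (x + 2)*(x^2 - x - 2) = (x - 2)*(x + 2)*(x + 1)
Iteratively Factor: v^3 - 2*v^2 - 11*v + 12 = (v - 1)*(v^2 - v - 12) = (v - 4)*(v - 1)*(v + 3)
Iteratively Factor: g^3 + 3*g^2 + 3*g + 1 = (g + 1)*(g^2 + 2*g + 1) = (g + 1)^2*(g + 1)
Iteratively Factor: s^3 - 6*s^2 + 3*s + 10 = (s - 5)*(s^2 - s - 2) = (s - 5)*(s + 1)*(s - 2)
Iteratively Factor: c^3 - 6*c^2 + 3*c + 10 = (c + 1)*(c^2 - 7*c + 10) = (c - 2)*(c + 1)*(c - 5)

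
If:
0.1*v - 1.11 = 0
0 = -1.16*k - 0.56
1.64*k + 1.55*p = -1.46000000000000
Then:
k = -0.48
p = -0.43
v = 11.10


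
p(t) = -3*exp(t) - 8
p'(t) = -3*exp(t)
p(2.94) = -64.75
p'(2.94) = -56.75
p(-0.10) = -10.71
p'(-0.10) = -2.71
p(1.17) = -17.67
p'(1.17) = -9.67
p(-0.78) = -9.38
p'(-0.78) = -1.38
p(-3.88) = -8.06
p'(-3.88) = -0.06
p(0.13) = -11.42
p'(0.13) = -3.42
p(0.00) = -11.00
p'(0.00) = -3.00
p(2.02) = -30.61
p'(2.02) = -22.61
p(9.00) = -24317.25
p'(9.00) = -24309.25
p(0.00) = -11.00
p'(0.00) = -3.00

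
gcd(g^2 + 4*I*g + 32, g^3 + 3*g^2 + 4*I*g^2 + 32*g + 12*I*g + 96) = g^2 + 4*I*g + 32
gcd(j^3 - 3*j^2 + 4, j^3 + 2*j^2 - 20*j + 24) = j^2 - 4*j + 4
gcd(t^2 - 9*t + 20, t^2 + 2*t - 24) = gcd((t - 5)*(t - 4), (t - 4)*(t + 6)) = t - 4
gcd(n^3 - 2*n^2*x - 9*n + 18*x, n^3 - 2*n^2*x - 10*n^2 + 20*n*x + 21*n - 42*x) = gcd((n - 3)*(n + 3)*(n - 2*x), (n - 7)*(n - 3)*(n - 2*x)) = -n^2 + 2*n*x + 3*n - 6*x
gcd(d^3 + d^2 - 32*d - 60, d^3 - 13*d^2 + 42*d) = d - 6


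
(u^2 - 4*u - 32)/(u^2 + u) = (u^2 - 4*u - 32)/(u*(u + 1))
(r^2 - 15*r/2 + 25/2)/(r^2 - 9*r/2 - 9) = (-2*r^2 + 15*r - 25)/(-2*r^2 + 9*r + 18)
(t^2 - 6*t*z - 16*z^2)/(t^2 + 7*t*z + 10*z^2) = (t - 8*z)/(t + 5*z)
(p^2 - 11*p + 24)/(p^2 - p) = (p^2 - 11*p + 24)/(p*(p - 1))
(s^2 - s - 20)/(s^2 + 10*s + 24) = (s - 5)/(s + 6)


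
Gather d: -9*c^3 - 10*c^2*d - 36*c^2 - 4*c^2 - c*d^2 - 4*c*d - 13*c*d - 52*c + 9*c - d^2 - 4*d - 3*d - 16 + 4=-9*c^3 - 40*c^2 - 43*c + d^2*(-c - 1) + d*(-10*c^2 - 17*c - 7) - 12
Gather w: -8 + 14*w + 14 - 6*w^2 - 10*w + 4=-6*w^2 + 4*w + 10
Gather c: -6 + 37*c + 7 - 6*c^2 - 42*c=-6*c^2 - 5*c + 1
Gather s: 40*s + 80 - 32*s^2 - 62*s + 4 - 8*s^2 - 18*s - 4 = -40*s^2 - 40*s + 80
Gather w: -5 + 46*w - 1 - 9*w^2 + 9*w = -9*w^2 + 55*w - 6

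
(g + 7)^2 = g^2 + 14*g + 49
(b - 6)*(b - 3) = b^2 - 9*b + 18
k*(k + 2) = k^2 + 2*k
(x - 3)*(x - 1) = x^2 - 4*x + 3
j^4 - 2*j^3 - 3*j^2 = j^2*(j - 3)*(j + 1)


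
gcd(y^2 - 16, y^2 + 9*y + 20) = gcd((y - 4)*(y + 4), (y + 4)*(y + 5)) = y + 4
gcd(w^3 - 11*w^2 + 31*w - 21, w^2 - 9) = w - 3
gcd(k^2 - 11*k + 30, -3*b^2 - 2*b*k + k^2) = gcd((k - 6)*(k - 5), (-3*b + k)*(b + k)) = 1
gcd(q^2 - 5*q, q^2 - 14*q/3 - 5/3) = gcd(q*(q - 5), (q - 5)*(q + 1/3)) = q - 5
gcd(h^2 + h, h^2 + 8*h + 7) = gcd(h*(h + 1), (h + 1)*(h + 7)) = h + 1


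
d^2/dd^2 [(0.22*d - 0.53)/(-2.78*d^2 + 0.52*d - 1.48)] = (-(0.22*d - 0.53)*(5.56*d - 0.52)*(11.12*d - 1.04) + (3.6696*d - 3.1756)*(2.78*d^2 - 0.52*d + 1.48))/(2.78*d^2 - 0.52*d + 1.48)^3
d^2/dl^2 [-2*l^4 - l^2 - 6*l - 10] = -24*l^2 - 2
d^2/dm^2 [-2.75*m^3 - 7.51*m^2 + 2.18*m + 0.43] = -16.5*m - 15.02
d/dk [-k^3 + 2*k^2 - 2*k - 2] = -3*k^2 + 4*k - 2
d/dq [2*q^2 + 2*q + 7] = 4*q + 2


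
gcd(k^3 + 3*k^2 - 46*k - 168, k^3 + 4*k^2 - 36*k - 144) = k^2 + 10*k + 24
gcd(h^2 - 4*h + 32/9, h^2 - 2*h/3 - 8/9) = h - 4/3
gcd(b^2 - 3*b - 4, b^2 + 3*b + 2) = b + 1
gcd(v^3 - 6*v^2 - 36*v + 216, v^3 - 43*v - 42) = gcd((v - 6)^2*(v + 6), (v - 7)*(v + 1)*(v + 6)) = v + 6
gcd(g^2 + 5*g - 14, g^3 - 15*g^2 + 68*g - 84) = g - 2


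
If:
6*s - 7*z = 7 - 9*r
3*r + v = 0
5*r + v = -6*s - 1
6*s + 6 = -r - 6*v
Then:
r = 5/19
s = -29/114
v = -15/19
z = -117/133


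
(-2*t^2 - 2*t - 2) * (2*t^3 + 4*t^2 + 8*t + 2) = -4*t^5 - 12*t^4 - 28*t^3 - 28*t^2 - 20*t - 4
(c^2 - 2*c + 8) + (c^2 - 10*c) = 2*c^2 - 12*c + 8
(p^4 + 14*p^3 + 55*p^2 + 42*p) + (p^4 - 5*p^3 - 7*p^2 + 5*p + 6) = 2*p^4 + 9*p^3 + 48*p^2 + 47*p + 6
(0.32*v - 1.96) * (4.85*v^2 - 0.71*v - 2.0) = 1.552*v^3 - 9.7332*v^2 + 0.7516*v + 3.92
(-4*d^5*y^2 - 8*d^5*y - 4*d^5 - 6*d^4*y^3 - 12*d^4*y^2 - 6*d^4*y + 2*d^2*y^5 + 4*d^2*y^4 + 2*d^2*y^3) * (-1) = 4*d^5*y^2 + 8*d^5*y + 4*d^5 + 6*d^4*y^3 + 12*d^4*y^2 + 6*d^4*y - 2*d^2*y^5 - 4*d^2*y^4 - 2*d^2*y^3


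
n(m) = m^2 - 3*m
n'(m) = 2*m - 3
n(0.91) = -1.90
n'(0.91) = -1.18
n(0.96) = -1.96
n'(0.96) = -1.08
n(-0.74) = 2.77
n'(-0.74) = -4.48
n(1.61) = -2.24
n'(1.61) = 0.22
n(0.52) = -1.29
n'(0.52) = -1.96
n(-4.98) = 39.74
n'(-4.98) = -12.96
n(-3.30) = 20.79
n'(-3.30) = -9.60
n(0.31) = -0.83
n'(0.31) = -2.38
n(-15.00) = 270.00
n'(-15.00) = -33.00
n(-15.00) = 270.00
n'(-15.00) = -33.00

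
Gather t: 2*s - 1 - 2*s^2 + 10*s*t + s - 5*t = -2*s^2 + 3*s + t*(10*s - 5) - 1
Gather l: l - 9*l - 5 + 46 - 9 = 32 - 8*l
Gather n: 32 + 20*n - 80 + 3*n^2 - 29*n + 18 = 3*n^2 - 9*n - 30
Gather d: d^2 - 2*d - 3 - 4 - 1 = d^2 - 2*d - 8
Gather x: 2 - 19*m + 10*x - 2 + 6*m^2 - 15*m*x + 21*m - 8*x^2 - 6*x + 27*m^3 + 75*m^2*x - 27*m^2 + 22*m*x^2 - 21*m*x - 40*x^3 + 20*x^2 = 27*m^3 - 21*m^2 + 2*m - 40*x^3 + x^2*(22*m + 12) + x*(75*m^2 - 36*m + 4)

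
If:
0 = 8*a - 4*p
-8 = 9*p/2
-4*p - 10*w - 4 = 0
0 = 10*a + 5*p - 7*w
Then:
No Solution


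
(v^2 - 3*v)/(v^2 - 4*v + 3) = v/(v - 1)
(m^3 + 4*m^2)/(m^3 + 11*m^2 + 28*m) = m/(m + 7)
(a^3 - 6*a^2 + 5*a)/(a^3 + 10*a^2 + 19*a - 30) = a*(a - 5)/(a^2 + 11*a + 30)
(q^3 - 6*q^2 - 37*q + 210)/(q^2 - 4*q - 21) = (q^2 + q - 30)/(q + 3)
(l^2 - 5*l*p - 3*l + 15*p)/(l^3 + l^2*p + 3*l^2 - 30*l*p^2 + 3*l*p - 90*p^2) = (l - 3)/(l^2 + 6*l*p + 3*l + 18*p)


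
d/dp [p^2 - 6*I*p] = 2*p - 6*I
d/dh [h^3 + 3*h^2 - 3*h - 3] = 3*h^2 + 6*h - 3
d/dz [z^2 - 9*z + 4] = 2*z - 9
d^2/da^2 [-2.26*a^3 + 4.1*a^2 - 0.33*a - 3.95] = 8.2 - 13.56*a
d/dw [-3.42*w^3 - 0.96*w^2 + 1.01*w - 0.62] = -10.26*w^2 - 1.92*w + 1.01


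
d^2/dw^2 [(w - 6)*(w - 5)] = 2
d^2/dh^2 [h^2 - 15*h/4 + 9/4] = 2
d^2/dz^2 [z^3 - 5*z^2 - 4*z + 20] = 6*z - 10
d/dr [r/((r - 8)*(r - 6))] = (48 - r^2)/(r^4 - 28*r^3 + 292*r^2 - 1344*r + 2304)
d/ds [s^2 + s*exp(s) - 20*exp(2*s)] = s*exp(s) + 2*s - 40*exp(2*s) + exp(s)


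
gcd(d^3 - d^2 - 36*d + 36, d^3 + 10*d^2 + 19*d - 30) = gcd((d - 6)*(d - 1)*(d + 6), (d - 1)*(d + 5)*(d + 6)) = d^2 + 5*d - 6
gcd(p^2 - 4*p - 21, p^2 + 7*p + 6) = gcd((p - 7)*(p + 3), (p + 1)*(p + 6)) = 1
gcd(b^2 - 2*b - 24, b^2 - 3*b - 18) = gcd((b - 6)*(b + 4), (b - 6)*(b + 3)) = b - 6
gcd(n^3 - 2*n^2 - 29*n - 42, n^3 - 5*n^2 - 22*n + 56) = n - 7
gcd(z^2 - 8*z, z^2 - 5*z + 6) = 1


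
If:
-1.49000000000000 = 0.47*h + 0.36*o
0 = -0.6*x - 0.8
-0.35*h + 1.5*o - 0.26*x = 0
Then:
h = -2.54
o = -0.82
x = -1.33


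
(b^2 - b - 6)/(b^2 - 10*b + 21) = (b + 2)/(b - 7)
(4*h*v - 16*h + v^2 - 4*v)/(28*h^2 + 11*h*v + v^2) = (v - 4)/(7*h + v)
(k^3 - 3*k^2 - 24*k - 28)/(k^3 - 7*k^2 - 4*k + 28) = (k + 2)/(k - 2)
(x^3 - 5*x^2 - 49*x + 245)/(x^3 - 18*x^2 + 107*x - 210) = (x + 7)/(x - 6)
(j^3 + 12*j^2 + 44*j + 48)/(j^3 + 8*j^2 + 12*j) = (j + 4)/j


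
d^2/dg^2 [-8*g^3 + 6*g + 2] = -48*g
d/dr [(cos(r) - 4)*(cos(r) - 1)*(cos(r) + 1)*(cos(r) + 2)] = 2*(-2*cos(r)^3 + 3*cos(r)^2 + 9*cos(r) - 1)*sin(r)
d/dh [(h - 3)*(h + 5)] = 2*h + 2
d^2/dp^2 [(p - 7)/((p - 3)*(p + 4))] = 2*(p^3 - 21*p^2 + 15*p - 79)/(p^6 + 3*p^5 - 33*p^4 - 71*p^3 + 396*p^2 + 432*p - 1728)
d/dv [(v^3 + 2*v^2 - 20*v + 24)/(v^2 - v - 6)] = (v^4 - 2*v^3 - 72*v + 144)/(v^4 - 2*v^3 - 11*v^2 + 12*v + 36)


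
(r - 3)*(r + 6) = r^2 + 3*r - 18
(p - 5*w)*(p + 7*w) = p^2 + 2*p*w - 35*w^2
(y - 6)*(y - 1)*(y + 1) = y^3 - 6*y^2 - y + 6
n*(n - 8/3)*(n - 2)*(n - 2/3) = n^4 - 16*n^3/3 + 76*n^2/9 - 32*n/9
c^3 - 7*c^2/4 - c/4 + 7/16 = (c - 7/4)*(c - 1/2)*(c + 1/2)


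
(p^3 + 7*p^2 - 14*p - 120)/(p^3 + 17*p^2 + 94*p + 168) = (p^2 + p - 20)/(p^2 + 11*p + 28)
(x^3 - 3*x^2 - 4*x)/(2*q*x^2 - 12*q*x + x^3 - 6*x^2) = (x^2 - 3*x - 4)/(2*q*x - 12*q + x^2 - 6*x)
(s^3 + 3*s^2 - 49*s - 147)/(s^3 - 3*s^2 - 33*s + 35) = (s^2 + 10*s + 21)/(s^2 + 4*s - 5)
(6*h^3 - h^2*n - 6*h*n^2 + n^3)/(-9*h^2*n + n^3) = (-6*h^3 + h^2*n + 6*h*n^2 - n^3)/(n*(9*h^2 - n^2))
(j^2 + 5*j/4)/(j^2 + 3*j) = (j + 5/4)/(j + 3)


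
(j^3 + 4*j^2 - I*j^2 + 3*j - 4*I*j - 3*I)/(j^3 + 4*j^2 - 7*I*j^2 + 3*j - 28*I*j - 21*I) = (j - I)/(j - 7*I)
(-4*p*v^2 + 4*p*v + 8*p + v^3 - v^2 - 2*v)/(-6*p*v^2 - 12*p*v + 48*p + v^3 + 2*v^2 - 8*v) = (4*p*v + 4*p - v^2 - v)/(6*p*v + 24*p - v^2 - 4*v)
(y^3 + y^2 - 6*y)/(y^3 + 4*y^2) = (y^2 + y - 6)/(y*(y + 4))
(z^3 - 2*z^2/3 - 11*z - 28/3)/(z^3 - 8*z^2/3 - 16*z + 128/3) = (3*z^2 + 10*z + 7)/(3*z^2 + 4*z - 32)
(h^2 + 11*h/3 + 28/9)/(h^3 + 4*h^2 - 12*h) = (9*h^2 + 33*h + 28)/(9*h*(h^2 + 4*h - 12))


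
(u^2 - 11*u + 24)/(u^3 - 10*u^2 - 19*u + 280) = (u - 3)/(u^2 - 2*u - 35)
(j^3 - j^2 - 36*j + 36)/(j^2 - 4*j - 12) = (j^2 + 5*j - 6)/(j + 2)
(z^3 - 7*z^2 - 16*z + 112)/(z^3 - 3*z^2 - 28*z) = (z - 4)/z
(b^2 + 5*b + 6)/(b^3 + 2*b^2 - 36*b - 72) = (b + 3)/(b^2 - 36)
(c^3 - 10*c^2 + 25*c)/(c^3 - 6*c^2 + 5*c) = (c - 5)/(c - 1)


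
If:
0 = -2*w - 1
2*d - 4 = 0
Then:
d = 2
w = -1/2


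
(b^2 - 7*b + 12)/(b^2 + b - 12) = (b - 4)/(b + 4)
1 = 1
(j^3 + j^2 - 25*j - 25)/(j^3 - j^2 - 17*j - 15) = (j + 5)/(j + 3)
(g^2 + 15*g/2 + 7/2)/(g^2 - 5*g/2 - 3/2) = (g + 7)/(g - 3)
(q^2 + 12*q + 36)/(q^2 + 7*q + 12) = (q^2 + 12*q + 36)/(q^2 + 7*q + 12)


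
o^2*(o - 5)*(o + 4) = o^4 - o^3 - 20*o^2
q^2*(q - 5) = q^3 - 5*q^2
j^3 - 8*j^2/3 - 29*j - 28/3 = (j - 7)*(j + 1/3)*(j + 4)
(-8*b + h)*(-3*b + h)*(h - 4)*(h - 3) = 24*b^2*h^2 - 168*b^2*h + 288*b^2 - 11*b*h^3 + 77*b*h^2 - 132*b*h + h^4 - 7*h^3 + 12*h^2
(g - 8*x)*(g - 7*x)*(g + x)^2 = g^4 - 13*g^3*x + 27*g^2*x^2 + 97*g*x^3 + 56*x^4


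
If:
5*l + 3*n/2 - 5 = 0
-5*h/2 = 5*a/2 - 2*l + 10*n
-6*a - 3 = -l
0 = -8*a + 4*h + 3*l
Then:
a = -1879/5178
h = -6953/5178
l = 710/863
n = 510/863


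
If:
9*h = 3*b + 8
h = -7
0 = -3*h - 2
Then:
No Solution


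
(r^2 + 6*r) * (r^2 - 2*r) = r^4 + 4*r^3 - 12*r^2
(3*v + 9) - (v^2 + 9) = -v^2 + 3*v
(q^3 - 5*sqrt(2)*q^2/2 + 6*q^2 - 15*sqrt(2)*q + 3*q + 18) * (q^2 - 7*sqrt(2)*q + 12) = q^5 - 19*sqrt(2)*q^4/2 + 6*q^4 - 57*sqrt(2)*q^3 + 50*q^3 - 51*sqrt(2)*q^2 + 300*q^2 - 306*sqrt(2)*q + 36*q + 216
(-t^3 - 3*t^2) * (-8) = 8*t^3 + 24*t^2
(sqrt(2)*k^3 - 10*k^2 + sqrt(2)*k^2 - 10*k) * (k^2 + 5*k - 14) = sqrt(2)*k^5 - 10*k^4 + 6*sqrt(2)*k^4 - 60*k^3 - 9*sqrt(2)*k^3 - 14*sqrt(2)*k^2 + 90*k^2 + 140*k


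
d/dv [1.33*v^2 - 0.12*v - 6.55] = 2.66*v - 0.12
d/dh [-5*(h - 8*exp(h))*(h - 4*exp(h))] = 60*h*exp(h) - 10*h - 320*exp(2*h) + 60*exp(h)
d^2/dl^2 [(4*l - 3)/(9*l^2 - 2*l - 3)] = 2*((35 - 108*l)*(-9*l^2 + 2*l + 3) - 4*(4*l - 3)*(9*l - 1)^2)/(-9*l^2 + 2*l + 3)^3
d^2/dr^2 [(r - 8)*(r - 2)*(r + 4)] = 6*r - 12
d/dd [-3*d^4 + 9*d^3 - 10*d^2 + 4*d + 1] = -12*d^3 + 27*d^2 - 20*d + 4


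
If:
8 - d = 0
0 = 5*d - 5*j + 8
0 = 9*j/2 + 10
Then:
No Solution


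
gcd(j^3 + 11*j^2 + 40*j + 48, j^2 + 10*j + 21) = j + 3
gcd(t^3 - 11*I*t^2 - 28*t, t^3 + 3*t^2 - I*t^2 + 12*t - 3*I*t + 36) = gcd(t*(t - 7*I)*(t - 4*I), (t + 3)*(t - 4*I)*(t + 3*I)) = t - 4*I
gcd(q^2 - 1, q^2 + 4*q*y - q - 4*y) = q - 1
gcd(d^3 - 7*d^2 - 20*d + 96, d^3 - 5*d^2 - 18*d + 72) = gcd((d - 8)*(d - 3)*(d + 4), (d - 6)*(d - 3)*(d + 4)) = d^2 + d - 12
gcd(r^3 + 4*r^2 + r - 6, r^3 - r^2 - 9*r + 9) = r^2 + 2*r - 3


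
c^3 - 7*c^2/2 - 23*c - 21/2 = (c - 7)*(c + 1/2)*(c + 3)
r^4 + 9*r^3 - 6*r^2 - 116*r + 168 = (r - 2)^2*(r + 6)*(r + 7)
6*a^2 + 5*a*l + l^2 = (2*a + l)*(3*a + l)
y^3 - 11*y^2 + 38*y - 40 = (y - 5)*(y - 4)*(y - 2)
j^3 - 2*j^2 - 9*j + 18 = (j - 3)*(j - 2)*(j + 3)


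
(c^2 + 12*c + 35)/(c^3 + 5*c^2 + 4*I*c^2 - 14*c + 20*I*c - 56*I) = (c + 5)/(c^2 + c*(-2 + 4*I) - 8*I)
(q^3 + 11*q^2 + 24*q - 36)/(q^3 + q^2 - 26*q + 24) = (q + 6)/(q - 4)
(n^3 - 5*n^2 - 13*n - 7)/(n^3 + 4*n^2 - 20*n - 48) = (n^3 - 5*n^2 - 13*n - 7)/(n^3 + 4*n^2 - 20*n - 48)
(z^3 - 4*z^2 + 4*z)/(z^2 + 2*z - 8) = z*(z - 2)/(z + 4)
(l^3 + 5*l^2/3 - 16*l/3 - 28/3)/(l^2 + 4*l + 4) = l - 7/3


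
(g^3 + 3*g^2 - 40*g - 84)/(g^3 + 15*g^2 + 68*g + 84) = (g - 6)/(g + 6)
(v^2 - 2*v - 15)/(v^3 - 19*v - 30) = 1/(v + 2)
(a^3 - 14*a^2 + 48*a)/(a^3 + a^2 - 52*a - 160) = a*(a - 6)/(a^2 + 9*a + 20)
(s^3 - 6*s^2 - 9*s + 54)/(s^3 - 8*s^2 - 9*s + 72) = (s - 6)/(s - 8)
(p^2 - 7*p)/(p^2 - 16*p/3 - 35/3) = 3*p/(3*p + 5)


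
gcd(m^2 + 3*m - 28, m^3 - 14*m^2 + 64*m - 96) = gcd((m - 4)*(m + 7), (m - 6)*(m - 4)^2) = m - 4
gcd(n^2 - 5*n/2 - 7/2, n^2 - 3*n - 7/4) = n - 7/2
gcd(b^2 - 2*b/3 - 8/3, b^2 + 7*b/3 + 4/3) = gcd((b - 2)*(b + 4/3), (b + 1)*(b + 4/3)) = b + 4/3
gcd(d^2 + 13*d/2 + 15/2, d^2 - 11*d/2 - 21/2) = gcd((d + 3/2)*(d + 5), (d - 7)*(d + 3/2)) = d + 3/2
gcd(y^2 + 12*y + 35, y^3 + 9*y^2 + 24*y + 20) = y + 5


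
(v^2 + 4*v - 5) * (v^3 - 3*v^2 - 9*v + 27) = v^5 + v^4 - 26*v^3 + 6*v^2 + 153*v - 135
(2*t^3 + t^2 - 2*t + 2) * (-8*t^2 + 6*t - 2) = -16*t^5 + 4*t^4 + 18*t^3 - 30*t^2 + 16*t - 4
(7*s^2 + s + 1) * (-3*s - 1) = -21*s^3 - 10*s^2 - 4*s - 1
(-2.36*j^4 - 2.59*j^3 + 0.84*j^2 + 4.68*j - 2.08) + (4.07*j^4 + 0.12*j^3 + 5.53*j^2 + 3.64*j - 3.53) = 1.71*j^4 - 2.47*j^3 + 6.37*j^2 + 8.32*j - 5.61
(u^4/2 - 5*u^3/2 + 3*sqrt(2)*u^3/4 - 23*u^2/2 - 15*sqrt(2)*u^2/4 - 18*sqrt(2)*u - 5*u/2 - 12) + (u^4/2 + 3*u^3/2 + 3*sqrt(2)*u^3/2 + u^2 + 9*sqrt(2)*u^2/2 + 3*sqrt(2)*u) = u^4 - u^3 + 9*sqrt(2)*u^3/4 - 21*u^2/2 + 3*sqrt(2)*u^2/4 - 15*sqrt(2)*u - 5*u/2 - 12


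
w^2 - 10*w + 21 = (w - 7)*(w - 3)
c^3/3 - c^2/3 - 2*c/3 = c*(c/3 + 1/3)*(c - 2)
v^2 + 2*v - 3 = (v - 1)*(v + 3)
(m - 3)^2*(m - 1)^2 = m^4 - 8*m^3 + 22*m^2 - 24*m + 9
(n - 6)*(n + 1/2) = n^2 - 11*n/2 - 3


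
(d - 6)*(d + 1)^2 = d^3 - 4*d^2 - 11*d - 6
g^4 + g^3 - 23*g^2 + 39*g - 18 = (g - 3)*(g - 1)^2*(g + 6)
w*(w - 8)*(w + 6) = w^3 - 2*w^2 - 48*w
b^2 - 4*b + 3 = (b - 3)*(b - 1)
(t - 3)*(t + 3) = t^2 - 9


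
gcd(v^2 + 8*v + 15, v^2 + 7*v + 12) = v + 3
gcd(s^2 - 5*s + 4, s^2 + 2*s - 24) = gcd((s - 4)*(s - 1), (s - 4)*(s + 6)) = s - 4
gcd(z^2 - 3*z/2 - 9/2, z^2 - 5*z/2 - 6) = z + 3/2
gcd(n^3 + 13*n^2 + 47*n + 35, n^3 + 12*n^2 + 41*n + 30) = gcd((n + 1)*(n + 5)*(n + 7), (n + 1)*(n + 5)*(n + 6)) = n^2 + 6*n + 5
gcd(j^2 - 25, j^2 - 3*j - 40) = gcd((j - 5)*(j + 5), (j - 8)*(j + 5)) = j + 5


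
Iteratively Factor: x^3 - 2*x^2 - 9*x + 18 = (x + 3)*(x^2 - 5*x + 6) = (x - 3)*(x + 3)*(x - 2)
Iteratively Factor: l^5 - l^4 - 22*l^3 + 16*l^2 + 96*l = (l + 4)*(l^4 - 5*l^3 - 2*l^2 + 24*l) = (l + 2)*(l + 4)*(l^3 - 7*l^2 + 12*l) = (l - 3)*(l + 2)*(l + 4)*(l^2 - 4*l) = (l - 4)*(l - 3)*(l + 2)*(l + 4)*(l)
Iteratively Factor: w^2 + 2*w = (w)*(w + 2)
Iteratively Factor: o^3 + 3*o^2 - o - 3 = (o + 1)*(o^2 + 2*o - 3) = (o - 1)*(o + 1)*(o + 3)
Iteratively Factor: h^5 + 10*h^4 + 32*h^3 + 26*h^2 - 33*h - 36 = (h + 3)*(h^4 + 7*h^3 + 11*h^2 - 7*h - 12) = (h + 1)*(h + 3)*(h^3 + 6*h^2 + 5*h - 12) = (h + 1)*(h + 3)*(h + 4)*(h^2 + 2*h - 3) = (h + 1)*(h + 3)^2*(h + 4)*(h - 1)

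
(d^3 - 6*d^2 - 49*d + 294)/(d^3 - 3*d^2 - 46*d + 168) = (d - 7)/(d - 4)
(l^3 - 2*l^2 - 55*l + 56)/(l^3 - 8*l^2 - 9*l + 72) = (l^2 + 6*l - 7)/(l^2 - 9)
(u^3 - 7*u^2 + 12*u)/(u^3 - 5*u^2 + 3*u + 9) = u*(u - 4)/(u^2 - 2*u - 3)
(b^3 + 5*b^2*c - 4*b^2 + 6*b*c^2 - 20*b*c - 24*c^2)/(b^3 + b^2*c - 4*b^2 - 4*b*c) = (b^2 + 5*b*c + 6*c^2)/(b*(b + c))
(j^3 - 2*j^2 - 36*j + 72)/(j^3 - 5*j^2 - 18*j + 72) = (j^2 + 4*j - 12)/(j^2 + j - 12)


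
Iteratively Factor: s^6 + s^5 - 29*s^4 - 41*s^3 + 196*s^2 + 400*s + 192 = (s + 3)*(s^5 - 2*s^4 - 23*s^3 + 28*s^2 + 112*s + 64) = (s - 4)*(s + 3)*(s^4 + 2*s^3 - 15*s^2 - 32*s - 16) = (s - 4)*(s + 3)*(s + 4)*(s^3 - 2*s^2 - 7*s - 4) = (s - 4)*(s + 1)*(s + 3)*(s + 4)*(s^2 - 3*s - 4) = (s - 4)^2*(s + 1)*(s + 3)*(s + 4)*(s + 1)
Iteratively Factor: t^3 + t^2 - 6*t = (t)*(t^2 + t - 6) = t*(t - 2)*(t + 3)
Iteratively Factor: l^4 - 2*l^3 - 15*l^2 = (l)*(l^3 - 2*l^2 - 15*l) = l*(l - 5)*(l^2 + 3*l) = l*(l - 5)*(l + 3)*(l)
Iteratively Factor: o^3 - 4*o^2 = (o - 4)*(o^2) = o*(o - 4)*(o)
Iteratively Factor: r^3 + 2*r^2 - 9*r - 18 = (r + 3)*(r^2 - r - 6) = (r + 2)*(r + 3)*(r - 3)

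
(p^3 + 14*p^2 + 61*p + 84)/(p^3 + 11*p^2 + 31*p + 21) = (p + 4)/(p + 1)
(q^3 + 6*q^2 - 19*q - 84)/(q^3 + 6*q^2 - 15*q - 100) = (q^2 + 10*q + 21)/(q^2 + 10*q + 25)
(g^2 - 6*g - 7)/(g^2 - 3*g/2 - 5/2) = 2*(g - 7)/(2*g - 5)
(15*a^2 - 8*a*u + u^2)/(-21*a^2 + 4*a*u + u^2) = (-5*a + u)/(7*a + u)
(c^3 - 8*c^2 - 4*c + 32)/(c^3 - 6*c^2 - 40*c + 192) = (c^2 - 4)/(c^2 + 2*c - 24)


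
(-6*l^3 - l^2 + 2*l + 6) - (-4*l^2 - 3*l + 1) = -6*l^3 + 3*l^2 + 5*l + 5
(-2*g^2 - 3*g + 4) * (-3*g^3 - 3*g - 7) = 6*g^5 + 9*g^4 - 6*g^3 + 23*g^2 + 9*g - 28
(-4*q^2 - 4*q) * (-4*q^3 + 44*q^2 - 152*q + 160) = 16*q^5 - 160*q^4 + 432*q^3 - 32*q^2 - 640*q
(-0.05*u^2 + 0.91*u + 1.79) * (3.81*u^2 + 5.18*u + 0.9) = -0.1905*u^4 + 3.2081*u^3 + 11.4887*u^2 + 10.0912*u + 1.611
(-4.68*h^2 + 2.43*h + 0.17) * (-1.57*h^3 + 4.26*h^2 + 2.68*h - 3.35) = 7.3476*h^5 - 23.7519*h^4 - 2.4575*h^3 + 22.9146*h^2 - 7.6849*h - 0.5695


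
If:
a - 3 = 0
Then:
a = 3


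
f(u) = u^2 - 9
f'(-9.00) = -18.00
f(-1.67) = -6.21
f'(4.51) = 9.02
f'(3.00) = 6.00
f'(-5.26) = -10.52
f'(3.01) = 6.02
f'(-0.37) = -0.74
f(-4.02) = 7.16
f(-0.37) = -8.86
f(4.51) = 11.34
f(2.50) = -2.75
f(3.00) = 0.00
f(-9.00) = 72.00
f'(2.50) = 5.00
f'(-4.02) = -8.04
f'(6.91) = 13.82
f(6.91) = 38.75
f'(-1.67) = -3.34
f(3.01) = 0.06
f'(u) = 2*u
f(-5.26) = 18.67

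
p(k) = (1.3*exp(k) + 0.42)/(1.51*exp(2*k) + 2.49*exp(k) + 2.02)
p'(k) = (1.3*exp(k) + 0.42)*(-3.02*exp(2*k) - 2.49*exp(k))/(1.51*exp(2*k) + 2.49*exp(k) + 2.02)^2 + 1.3*exp(k)/(1.51*exp(2*k) + 2.49*exp(k) + 2.02)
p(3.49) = 0.03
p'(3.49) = -0.02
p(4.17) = 0.01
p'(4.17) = -0.01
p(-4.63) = 0.21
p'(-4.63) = 0.00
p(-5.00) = 0.21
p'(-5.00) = 0.00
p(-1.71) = 0.26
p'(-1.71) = 0.04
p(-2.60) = 0.23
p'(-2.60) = 0.02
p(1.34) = 0.16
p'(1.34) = -0.11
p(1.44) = 0.15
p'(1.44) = -0.11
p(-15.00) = 0.21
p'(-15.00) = 0.00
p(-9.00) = 0.21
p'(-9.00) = 0.00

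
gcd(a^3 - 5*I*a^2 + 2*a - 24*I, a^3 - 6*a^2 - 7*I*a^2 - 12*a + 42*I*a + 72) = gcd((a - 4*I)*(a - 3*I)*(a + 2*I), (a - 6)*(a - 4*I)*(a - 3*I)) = a^2 - 7*I*a - 12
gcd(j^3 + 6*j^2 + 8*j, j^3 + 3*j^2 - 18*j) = j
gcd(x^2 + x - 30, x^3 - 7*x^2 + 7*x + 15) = x - 5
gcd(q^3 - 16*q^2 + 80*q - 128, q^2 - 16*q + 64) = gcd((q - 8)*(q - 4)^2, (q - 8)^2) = q - 8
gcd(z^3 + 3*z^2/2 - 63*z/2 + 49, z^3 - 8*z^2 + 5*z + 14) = z - 2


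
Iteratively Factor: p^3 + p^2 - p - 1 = (p - 1)*(p^2 + 2*p + 1) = (p - 1)*(p + 1)*(p + 1)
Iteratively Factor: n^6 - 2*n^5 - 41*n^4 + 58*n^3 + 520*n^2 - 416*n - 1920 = (n - 3)*(n^5 + n^4 - 38*n^3 - 56*n^2 + 352*n + 640) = (n - 4)*(n - 3)*(n^4 + 5*n^3 - 18*n^2 - 128*n - 160) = (n - 4)*(n - 3)*(n + 4)*(n^3 + n^2 - 22*n - 40) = (n - 4)*(n - 3)*(n + 4)^2*(n^2 - 3*n - 10) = (n - 4)*(n - 3)*(n + 2)*(n + 4)^2*(n - 5)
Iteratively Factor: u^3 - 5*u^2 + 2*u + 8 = (u - 2)*(u^2 - 3*u - 4) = (u - 2)*(u + 1)*(u - 4)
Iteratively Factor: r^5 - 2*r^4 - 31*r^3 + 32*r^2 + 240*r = (r - 5)*(r^4 + 3*r^3 - 16*r^2 - 48*r) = (r - 5)*(r + 3)*(r^3 - 16*r) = (r - 5)*(r - 4)*(r + 3)*(r^2 + 4*r) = r*(r - 5)*(r - 4)*(r + 3)*(r + 4)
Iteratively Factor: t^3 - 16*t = (t - 4)*(t^2 + 4*t) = t*(t - 4)*(t + 4)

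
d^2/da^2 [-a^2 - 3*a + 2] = -2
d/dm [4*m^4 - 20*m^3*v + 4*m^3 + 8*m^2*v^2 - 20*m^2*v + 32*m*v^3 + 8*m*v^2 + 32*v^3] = 16*m^3 - 60*m^2*v + 12*m^2 + 16*m*v^2 - 40*m*v + 32*v^3 + 8*v^2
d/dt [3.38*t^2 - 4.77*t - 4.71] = 6.76*t - 4.77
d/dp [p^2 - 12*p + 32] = 2*p - 12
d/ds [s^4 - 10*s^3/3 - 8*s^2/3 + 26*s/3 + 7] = 4*s^3 - 10*s^2 - 16*s/3 + 26/3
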